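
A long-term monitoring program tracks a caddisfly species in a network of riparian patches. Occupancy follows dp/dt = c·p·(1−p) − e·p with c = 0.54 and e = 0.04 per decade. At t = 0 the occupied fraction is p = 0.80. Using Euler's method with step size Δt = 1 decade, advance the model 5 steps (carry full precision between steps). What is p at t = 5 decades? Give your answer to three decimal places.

0.921

Update rule: p ← p + [c·p·(1−p) − e·p]·Δt with Δt = 1.
p: 0.80000 → 0.85440  (Δp = +0.05440)
p: 0.85440 → 0.88740  (Δp = +0.03300)
p: 0.88740 → 0.90586  (Δp = +0.01846)
p: 0.90586 → 0.91568  (Δp = +0.00981)
p: 0.91568 → 0.92074  (Δp = +0.00507)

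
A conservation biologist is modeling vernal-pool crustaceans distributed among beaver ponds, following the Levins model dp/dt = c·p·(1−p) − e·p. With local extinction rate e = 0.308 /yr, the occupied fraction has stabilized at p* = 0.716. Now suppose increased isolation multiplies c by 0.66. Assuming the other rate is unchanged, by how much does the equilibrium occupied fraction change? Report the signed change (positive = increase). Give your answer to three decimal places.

Balance c(1−p*) = e gives c = e/(1 − 0.71600) = 0.308/0.28400 = 1.08451.
New p* = 1 − e/c = 1 − 0.30800/0.71578 = 0.56970.
Δp* = 0.56970 − 0.71600 = -0.14630.

-0.146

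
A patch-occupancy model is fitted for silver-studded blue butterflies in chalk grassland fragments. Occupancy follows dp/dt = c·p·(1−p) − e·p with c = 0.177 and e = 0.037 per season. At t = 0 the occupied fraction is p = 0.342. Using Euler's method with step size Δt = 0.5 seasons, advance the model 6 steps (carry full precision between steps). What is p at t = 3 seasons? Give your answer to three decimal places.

Update rule: p ← p + [c·p·(1−p) − e·p]·Δt with Δt = 0.5.
  1  |  dp/dt·Δt = +0.013589  |  p_1 = 0.355589
  2  |  dp/dt·Δt = +0.013701  |  p_2 = 0.369290
  3  |  dp/dt·Δt = +0.013781  |  p_3 = 0.383071
  4  |  dp/dt·Δt = +0.013828  |  p_4 = 0.396899
  5  |  dp/dt·Δt = +0.013842  |  p_5 = 0.410741
  6  |  dp/dt·Δt = +0.013821  |  p_6 = 0.424562

0.425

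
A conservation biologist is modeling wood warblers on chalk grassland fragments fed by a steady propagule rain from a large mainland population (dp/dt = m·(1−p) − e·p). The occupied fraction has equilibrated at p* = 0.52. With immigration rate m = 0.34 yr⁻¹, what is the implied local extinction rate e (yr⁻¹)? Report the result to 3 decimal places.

At equilibrium m(1−p*) = e·p*, so e = m(1−p*)/p*.
e = 0.34 × 0.4800 / 0.52 = 0.3138.

0.314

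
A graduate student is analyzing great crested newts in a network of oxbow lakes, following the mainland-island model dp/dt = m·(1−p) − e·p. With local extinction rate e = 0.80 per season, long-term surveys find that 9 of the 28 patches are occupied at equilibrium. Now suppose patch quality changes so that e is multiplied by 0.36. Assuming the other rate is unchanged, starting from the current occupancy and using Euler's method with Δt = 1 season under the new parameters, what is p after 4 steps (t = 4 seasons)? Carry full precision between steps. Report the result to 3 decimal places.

Observed p* = 9/28 = 0.32143.
Balance m(1−p*) = e·p* gives m = e·p*/(1−p*) = 0.80×0.32143/0.67857 = 0.37895.
Starting from p₀ = 0.32143; update p ← p + (dp/dt)·Δt with the new parameters.
step 1: Δp = +0.16457, p = 0.48600
step 2: Δp = +0.05481, p = 0.54081
step 3: Δp = +0.01825, p = 0.55907
step 4: Δp = +0.00608, p = 0.56515

0.565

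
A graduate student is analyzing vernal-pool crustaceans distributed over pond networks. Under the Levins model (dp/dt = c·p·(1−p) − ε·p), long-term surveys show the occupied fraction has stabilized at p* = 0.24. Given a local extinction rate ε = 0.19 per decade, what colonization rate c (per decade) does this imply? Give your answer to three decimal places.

At equilibrium c(1−p*) = ε, so c = ε/(1−p*).
c = 0.19/(1 − 0.24) = 0.19/0.7600 = 0.2500.

0.250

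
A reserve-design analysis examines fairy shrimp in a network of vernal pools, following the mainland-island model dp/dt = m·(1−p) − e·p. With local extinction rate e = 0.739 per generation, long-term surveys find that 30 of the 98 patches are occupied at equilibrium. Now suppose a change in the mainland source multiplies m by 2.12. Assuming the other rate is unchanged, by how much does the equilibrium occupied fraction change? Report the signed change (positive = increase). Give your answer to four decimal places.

0.1772

Observed p* = 30/98 = 0.30612.
Balance m(1−p*) = e·p* gives m = e·p*/(1−p*) = 0.739×0.30612/0.69388 = 0.32603.
New p* = m/(m+e) = 0.69118/(0.69118+0.73900) = 0.48328.
Δp* = 0.48328 − 0.30612 = +0.17716.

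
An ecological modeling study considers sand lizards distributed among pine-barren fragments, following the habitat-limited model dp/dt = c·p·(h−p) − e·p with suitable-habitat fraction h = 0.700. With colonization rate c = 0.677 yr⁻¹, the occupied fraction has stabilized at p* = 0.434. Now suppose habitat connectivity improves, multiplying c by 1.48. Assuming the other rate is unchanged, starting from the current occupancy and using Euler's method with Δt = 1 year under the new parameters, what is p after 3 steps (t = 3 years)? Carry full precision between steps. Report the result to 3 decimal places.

Balance c(h−p*) = e gives e = 0.677×(0.7 − 0.43400) = 0.18008.
Starting from p₀ = 0.43400; update p ← p + (dp/dt)·Δt with the new parameters.
step 1: Δp = +0.03751, p = 0.47151
step 2: Δp = +0.02303, p = 0.49455
step 3: Δp = +0.01275, p = 0.50729

0.507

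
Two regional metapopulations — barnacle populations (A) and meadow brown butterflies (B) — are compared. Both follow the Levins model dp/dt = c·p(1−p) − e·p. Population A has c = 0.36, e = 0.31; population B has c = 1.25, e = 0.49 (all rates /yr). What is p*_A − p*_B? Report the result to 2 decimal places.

-0.47

A: p*_A = 1 − 0.31/0.36 = 0.1389.
B: p*_B = 1 − 0.49/1.25 = 0.6080.
p*_A − p*_B = 0.1389 − 0.6080 = -0.4691.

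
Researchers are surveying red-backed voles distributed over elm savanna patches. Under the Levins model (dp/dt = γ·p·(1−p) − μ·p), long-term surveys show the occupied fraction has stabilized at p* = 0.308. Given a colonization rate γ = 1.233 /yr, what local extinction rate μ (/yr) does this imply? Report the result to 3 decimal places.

At equilibrium γ(1−p*) = μ.
μ = 1.233 × (1 − 0.308) = 1.233 × 0.6920 = 0.8532.

0.853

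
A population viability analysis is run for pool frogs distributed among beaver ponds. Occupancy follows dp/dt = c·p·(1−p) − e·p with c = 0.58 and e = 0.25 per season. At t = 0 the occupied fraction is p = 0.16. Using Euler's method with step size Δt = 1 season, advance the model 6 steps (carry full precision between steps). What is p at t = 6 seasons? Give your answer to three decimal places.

Update rule: p ← p + [c·p·(1−p) − e·p]·Δt with Δt = 1.
t = 1: p = 0.16000 + (+0.03795) = 0.19795
t = 2: p = 0.19795 + (+0.04260) = 0.24055
t = 3: p = 0.24055 + (+0.04582) = 0.28637
t = 4: p = 0.28637 + (+0.04694) = 0.33331
t = 5: p = 0.33331 + (+0.04556) = 0.37886
t = 6: p = 0.37886 + (+0.04177) = 0.42064

0.421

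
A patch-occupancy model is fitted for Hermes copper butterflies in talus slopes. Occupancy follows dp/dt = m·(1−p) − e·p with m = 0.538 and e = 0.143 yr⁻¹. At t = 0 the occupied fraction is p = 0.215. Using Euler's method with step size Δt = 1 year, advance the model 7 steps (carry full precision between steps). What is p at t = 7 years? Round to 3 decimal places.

0.790

Update rule: p ← p + [m·(1−p) − e·p]·Δt with Δt = 1.
p: 0.21500 → 0.60659  (Δp = +0.39159)
p: 0.60659 → 0.73150  (Δp = +0.12492)
p: 0.73150 → 0.77135  (Δp = +0.03985)
p: 0.77135 → 0.78406  (Δp = +0.01271)
p: 0.78406 → 0.78812  (Δp = +0.00405)
p: 0.78812 → 0.78941  (Δp = +0.00129)
p: 0.78941 → 0.78982  (Δp = +0.00041)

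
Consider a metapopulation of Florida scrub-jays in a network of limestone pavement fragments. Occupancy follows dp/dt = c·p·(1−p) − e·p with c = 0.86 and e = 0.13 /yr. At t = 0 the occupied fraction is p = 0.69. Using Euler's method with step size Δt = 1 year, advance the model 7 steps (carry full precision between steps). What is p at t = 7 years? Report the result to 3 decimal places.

Update rule: p ← p + [c·p·(1−p) − e·p]·Δt with Δt = 1.
step 1: Δp = +0.09425, p = 0.78425
step 2: Δp = +0.04356, p = 0.82781
step 3: Δp = +0.01497, p = 0.84278
step 4: Δp = +0.00439, p = 0.84717
step 5: Δp = +0.00121, p = 0.84838
step 6: Δp = +0.00033, p = 0.84871
step 7: Δp = +0.00009, p = 0.84880

0.849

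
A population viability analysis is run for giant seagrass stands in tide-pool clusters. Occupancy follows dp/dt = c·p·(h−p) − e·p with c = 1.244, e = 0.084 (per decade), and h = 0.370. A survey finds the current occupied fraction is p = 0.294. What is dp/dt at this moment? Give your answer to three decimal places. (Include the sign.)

Colonization term: c·p·(h−p) = 1.244×0.294×0.0760 = 0.02780.
Extinction term: e·p = 0.02470.
dp/dt = 0.02780 − 0.02470 = 0.00310.

0.003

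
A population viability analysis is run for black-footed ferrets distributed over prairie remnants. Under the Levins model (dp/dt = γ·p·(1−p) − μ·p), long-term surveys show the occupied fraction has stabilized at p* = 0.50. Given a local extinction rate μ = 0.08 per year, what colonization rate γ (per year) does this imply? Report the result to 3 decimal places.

0.160

At equilibrium γ(1−p*) = μ, so γ = μ/(1−p*).
γ = 0.08/(1 − 0.50) = 0.08/0.5000 = 0.1600.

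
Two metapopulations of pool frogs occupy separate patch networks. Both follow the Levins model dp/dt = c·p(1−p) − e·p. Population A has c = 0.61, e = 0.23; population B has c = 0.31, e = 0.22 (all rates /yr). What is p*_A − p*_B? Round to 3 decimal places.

A: p*_A = 1 − 0.23/0.61 = 0.6230.
B: p*_B = 1 − 0.22/0.31 = 0.2903.
p*_A − p*_B = 0.6230 − 0.2903 = 0.3326.

0.333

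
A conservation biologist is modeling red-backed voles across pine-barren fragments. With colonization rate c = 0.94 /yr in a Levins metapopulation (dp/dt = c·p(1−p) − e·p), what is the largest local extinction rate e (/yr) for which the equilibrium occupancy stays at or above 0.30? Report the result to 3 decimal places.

1 − e/c ≥ 0.30 ⇒ e ≤ c(1 − 0.30) = 0.94 × 0.7000.
e_max = 0.6580.

0.658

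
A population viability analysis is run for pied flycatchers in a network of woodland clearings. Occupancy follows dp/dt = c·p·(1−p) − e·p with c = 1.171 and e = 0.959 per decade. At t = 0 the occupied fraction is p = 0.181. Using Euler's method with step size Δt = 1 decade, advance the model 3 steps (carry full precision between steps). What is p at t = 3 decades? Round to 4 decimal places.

0.1810

Update rule: p ← p + [c·p·(1−p) − e·p]·Δt with Δt = 1.
  1  |  dp/dt·Δt = +0.000009  |  p_1 = 0.181009
  2  |  dp/dt·Δt = +0.000007  |  p_2 = 0.181016
  3  |  dp/dt·Δt = +0.000006  |  p_3 = 0.181021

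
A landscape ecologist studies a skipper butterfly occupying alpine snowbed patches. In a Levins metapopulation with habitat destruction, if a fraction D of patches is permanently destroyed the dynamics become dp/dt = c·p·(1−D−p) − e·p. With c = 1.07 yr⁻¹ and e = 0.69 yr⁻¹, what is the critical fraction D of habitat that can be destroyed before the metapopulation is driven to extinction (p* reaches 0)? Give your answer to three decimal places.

The nontrivial equilibrium is p* = (1−D) − e/c; extinction occurs when this hits zero.
So D_crit = 1 − e/c = 1 − 0.69/1.07 = 1 − 0.6449 = 0.3551.
This equals the undisturbed p*, a classic result of Lande's extension.

0.355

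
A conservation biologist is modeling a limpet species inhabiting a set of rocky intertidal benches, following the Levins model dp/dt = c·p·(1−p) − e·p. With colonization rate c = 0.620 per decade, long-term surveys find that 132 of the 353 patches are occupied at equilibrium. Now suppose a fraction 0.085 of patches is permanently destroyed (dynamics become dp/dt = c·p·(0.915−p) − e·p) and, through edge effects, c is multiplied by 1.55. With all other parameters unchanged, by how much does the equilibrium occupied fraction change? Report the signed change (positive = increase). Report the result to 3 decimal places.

0.137

Observed p* = 132/353 = 0.37394.
Balance c(1−p*) = e gives e = 0.620×(1 − 0.37394) = 0.38816.
New p* = 0.915 − e/c = 0.915 − 0.38816/0.96100 = 0.51109.
Δp* = 0.51109 − 0.37394 = +0.13715.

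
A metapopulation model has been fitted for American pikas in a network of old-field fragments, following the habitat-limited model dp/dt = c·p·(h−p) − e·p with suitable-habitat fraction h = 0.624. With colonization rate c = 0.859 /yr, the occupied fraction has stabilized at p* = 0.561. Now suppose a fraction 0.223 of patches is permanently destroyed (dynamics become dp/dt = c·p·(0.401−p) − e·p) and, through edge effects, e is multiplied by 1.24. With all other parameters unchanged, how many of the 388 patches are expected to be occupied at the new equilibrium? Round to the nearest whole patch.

125

Balance c(h−p*) = e gives e = 0.859×(0.624 − 0.56100) = 0.05412.
New p* = 0.401 − e/c = 0.401 − 0.06711/0.85900 = 0.32287.
Expected occupied = 388 × 0.32287 = 125.27 ≈ 125.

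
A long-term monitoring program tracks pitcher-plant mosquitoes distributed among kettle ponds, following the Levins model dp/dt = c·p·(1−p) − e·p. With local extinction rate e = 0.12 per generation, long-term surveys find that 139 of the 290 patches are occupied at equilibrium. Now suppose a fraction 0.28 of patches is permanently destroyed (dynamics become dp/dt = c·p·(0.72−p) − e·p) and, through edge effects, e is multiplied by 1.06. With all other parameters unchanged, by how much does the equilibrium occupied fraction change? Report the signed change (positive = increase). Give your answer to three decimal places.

Observed p* = 139/290 = 0.47931.
Balance c(1−p*) = e gives c = e/(1 − 0.47931) = 0.12/0.52069 = 0.23046.
New p* = 0.72 − e/c = 0.72 − 0.12720/0.23046 = 0.16806.
Δp* = 0.16806 − 0.47931 = -0.31125.

-0.311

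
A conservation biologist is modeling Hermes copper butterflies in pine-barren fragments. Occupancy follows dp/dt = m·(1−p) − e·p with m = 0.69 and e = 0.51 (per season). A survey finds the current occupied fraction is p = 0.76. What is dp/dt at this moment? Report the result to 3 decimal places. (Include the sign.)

-0.222

Colonization term: m·(1−p) = 0.69×0.2400 = 0.16560.
Extinction term: e·p = 0.38760.
dp/dt = 0.16560 − 0.38760 = -0.22200.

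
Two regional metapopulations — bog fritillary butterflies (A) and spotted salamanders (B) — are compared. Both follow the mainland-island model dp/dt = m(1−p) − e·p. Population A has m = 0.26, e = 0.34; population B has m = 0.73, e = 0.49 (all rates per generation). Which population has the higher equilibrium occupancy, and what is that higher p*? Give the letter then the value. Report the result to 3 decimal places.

A: p*_A = m/(m+e) = 0.26/0.6000 = 0.4333.
B: p*_B = 0.73/1.2200 = 0.5984.
B is higher at 0.5984.

B, 0.598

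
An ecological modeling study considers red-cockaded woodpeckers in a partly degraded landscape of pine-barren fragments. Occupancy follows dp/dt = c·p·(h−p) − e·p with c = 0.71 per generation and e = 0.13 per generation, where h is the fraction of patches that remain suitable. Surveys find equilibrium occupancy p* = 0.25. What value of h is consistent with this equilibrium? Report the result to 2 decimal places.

0.43

At equilibrium c(h−p*) = e, so h = p* + e/c.
h = 0.25 + 0.13/0.71 = 0.25 + 0.1831 = 0.4331.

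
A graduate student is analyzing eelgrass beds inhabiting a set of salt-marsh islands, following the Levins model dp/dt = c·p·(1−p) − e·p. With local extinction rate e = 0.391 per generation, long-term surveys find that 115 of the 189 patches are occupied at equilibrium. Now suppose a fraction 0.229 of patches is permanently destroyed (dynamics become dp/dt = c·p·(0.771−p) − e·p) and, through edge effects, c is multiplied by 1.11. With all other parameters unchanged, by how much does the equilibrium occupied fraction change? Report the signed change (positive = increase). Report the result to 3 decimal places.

-0.190

Observed p* = 115/189 = 0.60847.
Balance c(1−p*) = e gives c = e/(1 − 0.60847) = 0.391/0.39153 = 0.99865.
New p* = 0.771 − e/c = 0.771 − 0.39100/1.10850 = 0.41827.
Δp* = 0.41827 − 0.60847 = -0.19020.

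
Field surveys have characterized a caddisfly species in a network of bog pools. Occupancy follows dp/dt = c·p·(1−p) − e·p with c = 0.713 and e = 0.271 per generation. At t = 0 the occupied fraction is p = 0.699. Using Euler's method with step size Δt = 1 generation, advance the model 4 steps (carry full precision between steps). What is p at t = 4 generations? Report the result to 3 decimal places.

0.626

Update rule: p ← p + [c·p·(1−p) − e·p]·Δt with Δt = 1.
  1  |  dp/dt·Δt = -0.039415  |  p_1 = 0.659585
  2  |  dp/dt·Δt = -0.018656  |  p_2 = 0.640929
  3  |  dp/dt·Δt = -0.009603  |  p_3 = 0.631327
  4  |  dp/dt·Δt = -0.005136  |  p_4 = 0.626190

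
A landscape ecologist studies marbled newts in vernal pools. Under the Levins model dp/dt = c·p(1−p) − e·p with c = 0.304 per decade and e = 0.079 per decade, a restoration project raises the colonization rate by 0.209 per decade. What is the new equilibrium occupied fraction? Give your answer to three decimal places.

0.846

Before: p* = 1 − 0.079/0.304 = 0.7401.
After the change, c = 0.513, e = 0.079, so p* = 1 − 0.079/0.513 = 0.8460.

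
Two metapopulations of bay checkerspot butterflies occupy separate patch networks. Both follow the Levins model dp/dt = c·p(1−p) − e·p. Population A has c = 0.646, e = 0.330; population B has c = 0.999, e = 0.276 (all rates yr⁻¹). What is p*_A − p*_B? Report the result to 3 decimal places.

A: p*_A = 1 − 0.330/0.646 = 0.4892.
B: p*_B = 1 − 0.276/0.999 = 0.7237.
p*_A − p*_B = 0.4892 − 0.7237 = -0.2346.

-0.235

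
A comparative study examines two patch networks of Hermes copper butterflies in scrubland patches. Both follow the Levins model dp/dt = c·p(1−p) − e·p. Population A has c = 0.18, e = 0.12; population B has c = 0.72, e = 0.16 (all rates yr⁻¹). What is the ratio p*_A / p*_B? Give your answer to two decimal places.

0.43

A: p*_A = 1 − 0.12/0.18 = 0.3333.
B: p*_B = 1 − 0.16/0.72 = 0.7778.
p*_A / p*_B = 0.3333/0.7778 = 0.4286.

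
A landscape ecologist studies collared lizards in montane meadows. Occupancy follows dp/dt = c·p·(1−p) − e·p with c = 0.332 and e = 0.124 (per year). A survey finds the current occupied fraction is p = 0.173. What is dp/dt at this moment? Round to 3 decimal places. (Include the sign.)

Colonization term: c·p·(1−p) = 0.332×0.173×0.8270 = 0.04750.
Extinction term: e·p = 0.02145.
dp/dt = 0.04750 − 0.02145 = 0.02605.

0.026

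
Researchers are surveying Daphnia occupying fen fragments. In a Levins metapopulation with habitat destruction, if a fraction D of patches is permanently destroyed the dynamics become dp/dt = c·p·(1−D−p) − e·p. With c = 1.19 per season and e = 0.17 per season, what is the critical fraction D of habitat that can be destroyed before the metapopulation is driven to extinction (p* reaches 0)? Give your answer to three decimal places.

0.857

The nontrivial equilibrium is p* = (1−D) − e/c; extinction occurs when this hits zero.
So D_crit = 1 − e/c = 1 − 0.17/1.19 = 1 − 0.1429 = 0.8571.
This equals the undisturbed p*, a classic result of Lande's extension.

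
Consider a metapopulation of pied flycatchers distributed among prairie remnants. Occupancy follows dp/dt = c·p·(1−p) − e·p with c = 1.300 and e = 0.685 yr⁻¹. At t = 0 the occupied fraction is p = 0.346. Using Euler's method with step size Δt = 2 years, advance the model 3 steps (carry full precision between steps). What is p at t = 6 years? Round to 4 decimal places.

Update rule: p ← p + [c·p·(1−p) − e·p]·Δt with Δt = 2.
t = 2: p = 0.34600 + (+0.11432) = 0.46032
t = 4: p = 0.46032 + (+0.01527) = 0.47559
t = 6: p = 0.47559 + (-0.00311) = 0.47248

0.4725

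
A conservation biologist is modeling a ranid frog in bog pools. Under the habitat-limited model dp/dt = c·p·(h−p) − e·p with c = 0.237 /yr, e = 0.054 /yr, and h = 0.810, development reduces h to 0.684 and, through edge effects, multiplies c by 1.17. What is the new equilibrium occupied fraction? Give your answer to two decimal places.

0.49

Before: p* = h − e/c = 0.810 − 0.054/0.237 = 0.810 − 0.2278 = 0.5822.
After: c = 0.27729, e = 0.054, h = 0.684; p* = 0.684 − 0.054/0.27729 = 0.4893.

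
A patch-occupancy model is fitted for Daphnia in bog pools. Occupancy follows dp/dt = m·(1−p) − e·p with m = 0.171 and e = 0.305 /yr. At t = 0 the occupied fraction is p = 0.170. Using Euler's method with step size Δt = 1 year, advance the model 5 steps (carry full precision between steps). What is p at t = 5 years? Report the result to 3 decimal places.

0.352

Update rule: p ← p + [m·(1−p) − e·p]·Δt with Δt = 1.
  1  |  dp/dt·Δt = +0.090080  |  p_1 = 0.260080
  2  |  dp/dt·Δt = +0.047202  |  p_2 = 0.307282
  3  |  dp/dt·Δt = +0.024734  |  p_3 = 0.332016
  4  |  dp/dt·Δt = +0.012961  |  p_4 = 0.344976
  5  |  dp/dt·Δt = +0.006791  |  p_5 = 0.351768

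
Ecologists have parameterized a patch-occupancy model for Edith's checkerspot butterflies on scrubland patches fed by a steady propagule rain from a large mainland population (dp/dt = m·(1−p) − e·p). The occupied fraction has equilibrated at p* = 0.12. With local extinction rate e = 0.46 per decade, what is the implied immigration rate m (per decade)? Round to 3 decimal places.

0.063

At equilibrium m(1−p*) = e·p*, so m = e·p*/(1−p*).
m = 0.46 × 0.12 / 0.8800 = 0.0552/0.8800 = 0.0627.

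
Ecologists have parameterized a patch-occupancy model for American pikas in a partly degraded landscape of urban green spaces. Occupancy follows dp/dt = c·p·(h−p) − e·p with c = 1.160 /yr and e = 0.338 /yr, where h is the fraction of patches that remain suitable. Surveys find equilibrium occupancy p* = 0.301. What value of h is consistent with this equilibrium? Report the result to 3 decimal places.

At equilibrium c(h−p*) = e, so h = p* + e/c.
h = 0.301 + 0.338/1.160 = 0.301 + 0.2914 = 0.5924.

0.592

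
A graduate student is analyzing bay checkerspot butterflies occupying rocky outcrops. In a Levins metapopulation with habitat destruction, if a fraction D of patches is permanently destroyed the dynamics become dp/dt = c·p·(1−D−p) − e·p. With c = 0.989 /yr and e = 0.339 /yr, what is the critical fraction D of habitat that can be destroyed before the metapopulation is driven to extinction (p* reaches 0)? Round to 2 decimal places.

The nontrivial equilibrium is p* = (1−D) − e/c; extinction occurs when this hits zero.
So D_crit = 1 − e/c = 1 − 0.339/0.989 = 1 − 0.3428 = 0.6572.
This equals the undisturbed p*, a classic result of Lande's extension.

0.66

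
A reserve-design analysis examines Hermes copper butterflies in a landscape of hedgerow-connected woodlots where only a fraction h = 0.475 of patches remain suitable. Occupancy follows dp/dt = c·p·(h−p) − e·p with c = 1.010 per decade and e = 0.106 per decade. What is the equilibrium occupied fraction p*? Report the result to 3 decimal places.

Setting dp/dt = 0 and dividing by p* gives c·(h−p*) = e.
So p* = h − e/c = 0.475 − 0.106/1.010 = 0.475 − 0.1050 = 0.3700.

0.370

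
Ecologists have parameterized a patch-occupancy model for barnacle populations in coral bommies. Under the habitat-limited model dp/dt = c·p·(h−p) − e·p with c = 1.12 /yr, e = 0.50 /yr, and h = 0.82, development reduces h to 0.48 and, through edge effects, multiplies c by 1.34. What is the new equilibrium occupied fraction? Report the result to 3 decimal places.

0.147

Before: p* = h − e/c = 0.82 − 0.50/1.12 = 0.82 − 0.4464 = 0.3736.
After: c = 1.5008, e = 0.5, h = 0.48; p* = 0.48 − 0.5/1.5008 = 0.1468.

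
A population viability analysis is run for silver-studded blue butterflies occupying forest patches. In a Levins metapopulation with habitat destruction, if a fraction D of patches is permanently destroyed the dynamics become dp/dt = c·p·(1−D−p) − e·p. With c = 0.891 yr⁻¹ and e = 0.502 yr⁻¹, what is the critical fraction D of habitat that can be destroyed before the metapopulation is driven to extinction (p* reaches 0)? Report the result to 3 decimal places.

The nontrivial equilibrium is p* = (1−D) − e/c; extinction occurs when this hits zero.
So D_crit = 1 − e/c = 1 − 0.502/0.891 = 1 − 0.5634 = 0.4366.
Note this equals the original equilibrium occupancy — the Levins extinction-debt result.

0.437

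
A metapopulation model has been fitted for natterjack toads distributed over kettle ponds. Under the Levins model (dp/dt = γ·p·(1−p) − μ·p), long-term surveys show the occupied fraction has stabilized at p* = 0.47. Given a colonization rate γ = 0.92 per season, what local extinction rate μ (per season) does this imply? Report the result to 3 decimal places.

0.488

At equilibrium γ(1−p*) = μ.
μ = 0.92 × (1 − 0.47) = 0.92 × 0.5300 = 0.4876.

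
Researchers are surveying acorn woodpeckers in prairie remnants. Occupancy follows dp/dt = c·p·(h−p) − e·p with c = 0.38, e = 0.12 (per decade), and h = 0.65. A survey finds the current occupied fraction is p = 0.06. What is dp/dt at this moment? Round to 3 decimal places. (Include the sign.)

Colonization term: c·p·(h−p) = 0.38×0.06×0.5900 = 0.01345.
Extinction term: e·p = 0.00720.
dp/dt = 0.01345 − 0.00720 = 0.00625.

0.006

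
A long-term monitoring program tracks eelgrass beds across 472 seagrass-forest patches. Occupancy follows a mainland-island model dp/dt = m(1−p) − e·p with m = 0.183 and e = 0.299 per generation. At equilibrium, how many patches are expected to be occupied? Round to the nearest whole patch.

179

p* = m/(m+e) = 0.183/0.4820 = 0.3797.
Expected occupied patches = N × p* = 472 × 0.3797 = 179.20 ≈ 179.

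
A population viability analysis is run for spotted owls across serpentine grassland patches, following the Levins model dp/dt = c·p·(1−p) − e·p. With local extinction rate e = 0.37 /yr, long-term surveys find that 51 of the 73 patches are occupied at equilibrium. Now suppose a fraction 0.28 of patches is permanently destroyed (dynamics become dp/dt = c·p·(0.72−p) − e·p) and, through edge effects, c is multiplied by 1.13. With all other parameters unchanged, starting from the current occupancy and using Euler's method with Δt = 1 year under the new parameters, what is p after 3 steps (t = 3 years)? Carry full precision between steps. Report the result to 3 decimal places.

0.454

Observed p* = 51/73 = 0.69863.
Balance c(1−p*) = e gives c = e/(1 − 0.69863) = 0.37/0.30137 = 1.22773.
Starting from p₀ = 0.69863; update p ← p + (dp/dt)·Δt with the new parameters.
t = 1: p = 0.69863 + (-0.23778) = 0.46085
t = 2: p = 0.46085 + (-0.00483) = 0.45602
t = 3: p = 0.45602 + (-0.00172) = 0.45430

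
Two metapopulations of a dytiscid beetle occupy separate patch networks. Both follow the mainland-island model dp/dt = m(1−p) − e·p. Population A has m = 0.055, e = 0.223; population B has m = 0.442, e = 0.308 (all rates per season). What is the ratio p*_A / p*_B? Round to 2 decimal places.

A: p*_A = m/(m+e) = 0.055/0.2780 = 0.1978.
B: p*_B = 0.442/0.7500 = 0.5893.
p*_A / p*_B = 0.1978/0.5893 = 0.3357.

0.34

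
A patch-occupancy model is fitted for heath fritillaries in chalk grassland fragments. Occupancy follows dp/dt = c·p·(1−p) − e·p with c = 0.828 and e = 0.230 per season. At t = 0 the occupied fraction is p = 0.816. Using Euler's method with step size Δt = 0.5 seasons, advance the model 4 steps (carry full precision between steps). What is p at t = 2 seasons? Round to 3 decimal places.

0.742

Update rule: p ← p + [c·p·(1−p) − e·p]·Δt with Δt = 0.5.
p: 0.81600 → 0.78432  (Δp = -0.03168)
p: 0.78432 → 0.76416  (Δp = -0.02016)
p: 0.76416 → 0.75089  (Δp = -0.01327)
p: 0.75089 → 0.74198  (Δp = -0.00891)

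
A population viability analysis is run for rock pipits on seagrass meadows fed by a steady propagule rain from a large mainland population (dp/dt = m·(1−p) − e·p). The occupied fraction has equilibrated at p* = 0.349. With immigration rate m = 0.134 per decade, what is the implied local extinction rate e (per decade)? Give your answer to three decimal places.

At equilibrium m(1−p*) = e·p*, so e = m(1−p*)/p*.
e = 0.134 × 0.6510 / 0.349 = 0.2500.

0.250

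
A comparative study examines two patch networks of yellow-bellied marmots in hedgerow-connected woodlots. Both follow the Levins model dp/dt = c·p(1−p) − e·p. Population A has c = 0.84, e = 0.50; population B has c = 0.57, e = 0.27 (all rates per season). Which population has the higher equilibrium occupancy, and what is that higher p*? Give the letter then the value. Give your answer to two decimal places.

A: p*_A = 1 − 0.50/0.84 = 0.4048.
B: p*_B = 1 − 0.27/0.57 = 0.5263.
B is higher at 0.5263.

B, 0.53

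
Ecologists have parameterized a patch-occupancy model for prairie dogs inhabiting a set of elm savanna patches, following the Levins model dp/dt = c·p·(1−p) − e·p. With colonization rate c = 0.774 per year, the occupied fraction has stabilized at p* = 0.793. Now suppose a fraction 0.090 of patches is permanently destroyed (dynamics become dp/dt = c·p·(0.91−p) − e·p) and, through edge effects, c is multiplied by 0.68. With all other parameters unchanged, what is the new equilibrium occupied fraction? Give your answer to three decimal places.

0.606

Balance c(1−p*) = e gives e = 0.774×(1 − 0.79300) = 0.16022.
New p* = 0.91 − e/c = 0.91 − 0.16022/0.52632 = 0.60558.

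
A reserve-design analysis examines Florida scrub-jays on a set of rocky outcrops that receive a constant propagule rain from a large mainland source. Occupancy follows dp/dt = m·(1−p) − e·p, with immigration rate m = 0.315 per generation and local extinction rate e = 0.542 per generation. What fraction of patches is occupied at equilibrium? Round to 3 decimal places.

0.368

At equilibrium the propagule rain into empty patches balances local extinction: m(1−p*) = e·p*.
p* = m/(m+e) = 0.315/(0.315+0.542) = 0.315/0.8570 = 0.3676.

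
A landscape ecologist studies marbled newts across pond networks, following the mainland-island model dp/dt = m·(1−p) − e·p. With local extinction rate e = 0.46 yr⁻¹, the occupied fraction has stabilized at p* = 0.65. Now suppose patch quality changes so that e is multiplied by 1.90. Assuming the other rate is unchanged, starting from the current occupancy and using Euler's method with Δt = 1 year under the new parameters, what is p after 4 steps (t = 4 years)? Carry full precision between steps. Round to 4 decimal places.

0.5381

Balance m(1−p*) = e·p* gives m = e·p*/(1−p*) = 0.46×0.65000/0.35000 = 0.85429.
Starting from p₀ = 0.65000; update p ← p + (dp/dt)·Δt with the new parameters.
p: 0.65000 → 0.38090  (Δp = -0.26910)
p: 0.38090 → 0.57688  (Δp = +0.19598)
p: 0.57688 → 0.43415  (Δp = -0.14273)
p: 0.43415 → 0.53810  (Δp = +0.10395)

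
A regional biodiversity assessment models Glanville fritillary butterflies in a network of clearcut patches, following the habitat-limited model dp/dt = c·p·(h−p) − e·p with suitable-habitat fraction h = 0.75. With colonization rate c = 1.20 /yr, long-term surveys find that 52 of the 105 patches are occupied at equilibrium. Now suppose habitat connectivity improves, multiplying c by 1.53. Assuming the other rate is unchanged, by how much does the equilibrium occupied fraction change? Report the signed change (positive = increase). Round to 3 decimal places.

Observed p* = 52/105 = 0.49524.
Balance c(h−p*) = e gives e = 1.20×(0.75 − 0.49524) = 0.30571.
New p* = 0.75 − e/c = 0.75 − 0.30571/1.83600 = 0.58349.
Δp* = 0.58349 − 0.49524 = +0.08825.

0.088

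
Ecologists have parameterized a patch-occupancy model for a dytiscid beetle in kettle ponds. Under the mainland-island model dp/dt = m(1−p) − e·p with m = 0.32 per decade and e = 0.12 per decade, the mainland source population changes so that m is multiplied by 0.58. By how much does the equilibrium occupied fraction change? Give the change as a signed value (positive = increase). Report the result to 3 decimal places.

Before: p* = 0.32/(0.32+0.12) = 0.7273.
After: m = 0.1856, e = 0.12; p* = 0.1856/0.3056 = 0.6073.
Δp* = 0.6073 − 0.7273 = -0.1199.

-0.120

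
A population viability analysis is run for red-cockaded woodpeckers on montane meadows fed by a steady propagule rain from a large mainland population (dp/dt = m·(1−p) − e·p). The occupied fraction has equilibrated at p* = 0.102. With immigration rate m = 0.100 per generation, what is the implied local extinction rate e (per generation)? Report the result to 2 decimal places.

At equilibrium m(1−p*) = e·p*, so e = m(1−p*)/p*.
e = 0.100 × 0.8980 / 0.102 = 0.8804.

0.88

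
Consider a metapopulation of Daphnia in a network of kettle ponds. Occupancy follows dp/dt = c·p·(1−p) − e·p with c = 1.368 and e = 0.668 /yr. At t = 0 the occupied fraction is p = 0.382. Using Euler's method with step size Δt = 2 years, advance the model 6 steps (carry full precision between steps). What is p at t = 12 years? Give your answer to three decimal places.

0.512

Update rule: p ← p + [c·p·(1−p) − e·p]·Δt with Δt = 2.
  1  |  dp/dt·Δt = +0.135552  |  p_1 = 0.517552
  2  |  dp/dt·Δt = -0.008292  |  p_2 = 0.509260
  3  |  dp/dt·Δt = +0.003394  |  p_3 = 0.512654
  4  |  dp/dt·Δt = -0.001344  |  p_4 = 0.511310
  5  |  dp/dt·Δt = +0.000540  |  p_5 = 0.511850
  6  |  dp/dt·Δt = -0.000216  |  p_6 = 0.511634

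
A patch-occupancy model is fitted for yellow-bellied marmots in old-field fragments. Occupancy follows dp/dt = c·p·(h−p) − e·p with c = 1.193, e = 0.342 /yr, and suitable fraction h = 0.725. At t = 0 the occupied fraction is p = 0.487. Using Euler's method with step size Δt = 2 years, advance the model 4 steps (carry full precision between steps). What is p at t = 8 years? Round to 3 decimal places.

Update rule: p ← p + [c·p·(h−p) − e·p]·Δt with Δt = 2.
step 1: Δp = -0.05656, p = 0.43044
step 2: Δp = +0.00810, p = 0.43854
step 3: Δp = -0.00022, p = 0.43832
step 4: Δp = +0.00001, p = 0.43833

0.438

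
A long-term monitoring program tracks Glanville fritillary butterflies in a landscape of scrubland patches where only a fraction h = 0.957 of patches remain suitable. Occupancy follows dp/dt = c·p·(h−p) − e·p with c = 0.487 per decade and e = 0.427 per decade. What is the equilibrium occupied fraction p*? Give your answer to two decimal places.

0.08

Setting dp/dt = 0 and dividing by p* gives c·(h−p*) = e.
So p* = h − e/c = 0.957 − 0.427/0.487 = 0.957 − 0.8768 = 0.0802.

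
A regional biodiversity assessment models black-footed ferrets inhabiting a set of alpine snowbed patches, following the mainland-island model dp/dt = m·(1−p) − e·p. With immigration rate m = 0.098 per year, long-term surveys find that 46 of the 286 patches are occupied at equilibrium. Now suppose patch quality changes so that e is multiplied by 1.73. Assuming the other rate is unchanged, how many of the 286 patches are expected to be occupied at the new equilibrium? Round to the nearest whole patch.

Observed p* = 46/286 = 0.16084.
Balance m(1−p*) = e·p* gives e = m(1−p*)/p* = 0.098×0.83916/0.16084 = 0.51130.
New p* = m/(m+e) = 0.09800/(0.09800+0.88455) = 0.09974.
Expected occupied = 286 × 0.09974 = 28.53 ≈ 29.

29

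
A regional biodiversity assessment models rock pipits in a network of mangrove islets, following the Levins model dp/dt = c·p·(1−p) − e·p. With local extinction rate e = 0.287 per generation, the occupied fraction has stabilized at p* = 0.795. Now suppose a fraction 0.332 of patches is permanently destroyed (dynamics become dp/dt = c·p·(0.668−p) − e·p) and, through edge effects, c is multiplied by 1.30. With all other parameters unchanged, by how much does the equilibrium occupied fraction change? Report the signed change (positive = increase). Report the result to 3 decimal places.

-0.285

Balance c(1−p*) = e gives c = e/(1 − 0.79500) = 0.287/0.20500 = 1.40000.
New p* = 0.668 − e/c = 0.668 − 0.28700/1.82000 = 0.51031.
Δp* = 0.51031 − 0.79500 = -0.28469.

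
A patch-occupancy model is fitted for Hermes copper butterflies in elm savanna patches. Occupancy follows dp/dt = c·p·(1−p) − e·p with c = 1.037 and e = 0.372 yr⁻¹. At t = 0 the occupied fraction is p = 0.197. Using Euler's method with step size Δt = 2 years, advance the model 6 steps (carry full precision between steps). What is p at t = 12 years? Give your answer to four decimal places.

0.6408

Update rule: p ← p + [c·p·(1−p) − e·p]·Δt with Δt = 2.
step 1: Δp = +0.18152, p = 0.37852
step 2: Δp = +0.20627, p = 0.58479
step 3: Δp = +0.06850, p = 0.65330
step 4: Δp = -0.01629, p = 0.63701
step 5: Δp = +0.00564, p = 0.64264
step 6: Δp = -0.00183, p = 0.64082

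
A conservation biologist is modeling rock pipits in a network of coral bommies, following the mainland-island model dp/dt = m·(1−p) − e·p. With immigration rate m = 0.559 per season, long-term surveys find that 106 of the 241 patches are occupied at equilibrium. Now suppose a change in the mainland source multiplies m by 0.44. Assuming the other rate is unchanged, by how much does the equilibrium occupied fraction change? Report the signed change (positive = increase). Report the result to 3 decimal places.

Observed p* = 106/241 = 0.43983.
Balance m(1−p*) = e·p* gives e = m(1−p*)/p* = 0.559×0.56017/0.43983 = 0.71195.
New p* = m/(m+e) = 0.24596/(0.24596+0.71195) = 0.25677.
Δp* = 0.25677 − 0.43983 = -0.18306.

-0.183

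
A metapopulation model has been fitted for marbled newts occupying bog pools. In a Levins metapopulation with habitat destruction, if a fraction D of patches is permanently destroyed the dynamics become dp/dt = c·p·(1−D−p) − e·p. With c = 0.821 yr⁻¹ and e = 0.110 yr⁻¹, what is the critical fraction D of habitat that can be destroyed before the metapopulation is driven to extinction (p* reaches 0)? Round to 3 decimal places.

The nontrivial equilibrium is p* = (1−D) − e/c; extinction occurs when this hits zero.
So D_crit = 1 − e/c = 1 − 0.110/0.821 = 1 − 0.1340 = 0.8660.
This equals the undisturbed p*, a classic result of Lande's extension.

0.866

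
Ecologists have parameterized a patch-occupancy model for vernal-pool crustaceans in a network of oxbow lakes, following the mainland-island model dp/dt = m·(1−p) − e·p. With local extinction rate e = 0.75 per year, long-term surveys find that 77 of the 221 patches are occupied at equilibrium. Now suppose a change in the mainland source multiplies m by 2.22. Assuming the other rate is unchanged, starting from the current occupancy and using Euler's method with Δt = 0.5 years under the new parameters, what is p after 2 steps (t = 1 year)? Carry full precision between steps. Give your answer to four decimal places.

Observed p* = 77/221 = 0.34842.
Balance m(1−p*) = e·p* gives m = e·p*/(1−p*) = 0.75×0.34842/0.65158 = 0.40104.
Starting from p₀ = 0.34842; update p ← p + (dp/dt)·Δt with the new parameters.
p: 0.34842 → 0.50782  (Δp = +0.15940)
p: 0.50782 → 0.53648  (Δp = +0.02867)

0.5365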